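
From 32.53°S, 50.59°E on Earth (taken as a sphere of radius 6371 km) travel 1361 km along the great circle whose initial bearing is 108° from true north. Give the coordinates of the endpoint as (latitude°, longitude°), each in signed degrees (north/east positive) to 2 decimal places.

-35.50°, 64.93°

Angular distance δ = d/R = 1361/6371 = 0.21362 rad; initial bearing θ = 1.8850 rad.
sin φ₂ = sin φ₁ cos δ + cos φ₁ sin δ cos θ = (-0.5377)(0.9773) + (0.8431)(0.2120)(-0.3090) = -0.5808, so φ₂ = -35.50°.
Δλ = atan2(sin θ sin δ cos φ₁, cos δ − sin φ₁ sin φ₂) = atan2(0.1700, 0.6650) = 14.340°.
λ₂ = 50.590° + 14.340° = 64.93°.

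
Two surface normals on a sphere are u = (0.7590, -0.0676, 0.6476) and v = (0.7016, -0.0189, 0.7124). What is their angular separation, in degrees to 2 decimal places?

5.69°

u·v = 0.9951; |u| = 1.0000, |v| = 1.0001.
cos θ = (u·v)/(|u||v|) = 0.9951, so θ = 5.69°.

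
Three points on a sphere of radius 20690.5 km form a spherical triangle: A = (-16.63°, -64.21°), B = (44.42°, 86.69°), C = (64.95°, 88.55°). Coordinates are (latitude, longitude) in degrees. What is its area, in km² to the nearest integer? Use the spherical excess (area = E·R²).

269589044 km²

Side lengths (central angles): a = 0.3588, b = 2.2395, c = 2.4952 rad; semiperimeter s = 2.5468.
By l'Huilier's theorem, tan(E/4) = √[tan(s/2) tan((s−a)/2) tan((s−b)/2) tan((s−c)/2)], giving spherical excess E = 0.6297 rad.
Area = E·R² = 0.6297 × (20690.5)² ≈ 269589044 km².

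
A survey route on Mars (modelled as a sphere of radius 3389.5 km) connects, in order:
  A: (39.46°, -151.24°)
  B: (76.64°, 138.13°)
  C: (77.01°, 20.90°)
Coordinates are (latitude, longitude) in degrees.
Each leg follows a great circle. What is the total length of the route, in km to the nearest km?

4129 km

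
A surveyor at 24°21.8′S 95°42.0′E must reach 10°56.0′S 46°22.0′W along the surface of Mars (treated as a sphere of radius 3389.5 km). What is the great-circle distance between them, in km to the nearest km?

In radians: φ₁ = -0.4252, φ₂ = -0.1908, Δλ = -142.067° = -2.4795 rad.
Haversine: a = sin²(Δφ/2) + cos φ₁ cos φ₂ sin²(Δλ/2) = 0.0137 + (0.9109)(0.9818)(0.8944) = 0.81360.
Central angle c = 2·arcsin(√a) = 2.24876 rad.
Distance = R·c = 3389.5 × 2.2488 ≈ 7622 km.

7622 km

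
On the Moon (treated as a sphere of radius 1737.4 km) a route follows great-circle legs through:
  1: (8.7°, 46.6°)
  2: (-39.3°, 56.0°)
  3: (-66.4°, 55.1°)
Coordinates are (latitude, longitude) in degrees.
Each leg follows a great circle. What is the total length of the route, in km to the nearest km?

2301 km

Leg 1→2: central angle 0.8515 rad, distance 1479.4 km.
Leg 2→3: central angle 0.4731 rad, distance 821.9 km.
Total: 1479.4 + 821.9 ≈ 2301 km.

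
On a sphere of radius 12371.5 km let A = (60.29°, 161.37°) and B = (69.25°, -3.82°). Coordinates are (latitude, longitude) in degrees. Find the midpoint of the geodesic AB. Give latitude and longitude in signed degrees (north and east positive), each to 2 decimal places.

84.37°, 130.76°

The central angle between A and B is δ = 0.8731 rad.
With f = 0.5, the slerp weights are sin((1−f)δ)/sin δ = 0.5517 and sin(fδ)/sin δ = 0.5517.
Weighted sum of the unit vectors: (0.5517)·(-0.4696,0.1583,0.8685) + (0.5517)·(0.3535,-0.0236,0.9351) = (-0.0641, 0.0743, 0.9952).
Converting back: φ = atan2(z, √(x²+y²)) = 84.37°, λ = atan2(y, x) = 130.76°.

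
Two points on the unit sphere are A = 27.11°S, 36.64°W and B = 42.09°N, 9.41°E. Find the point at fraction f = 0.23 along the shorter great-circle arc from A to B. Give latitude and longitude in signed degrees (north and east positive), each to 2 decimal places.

-11.06°, -26.48°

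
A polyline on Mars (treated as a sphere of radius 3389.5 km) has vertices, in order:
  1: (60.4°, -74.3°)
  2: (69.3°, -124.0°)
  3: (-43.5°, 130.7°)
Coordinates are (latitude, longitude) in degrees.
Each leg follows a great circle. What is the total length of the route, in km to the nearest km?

Leg 1→2: central angle 0.3863 rad, distance 1309.5 km.
Leg 2→3: central angle 2.3625 rad, distance 8007.8 km.
Total: 1309.5 + 8007.8 ≈ 9317 km.

9317 km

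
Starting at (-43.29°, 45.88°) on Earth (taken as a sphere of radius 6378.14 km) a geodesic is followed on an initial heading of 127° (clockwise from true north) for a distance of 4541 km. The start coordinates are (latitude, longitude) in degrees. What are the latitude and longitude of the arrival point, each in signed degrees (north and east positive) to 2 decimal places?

Angular distance δ = d/R = 4541/6378.14 = 0.71196 rad; initial bearing θ = 2.2166 rad.
sin φ₂ = sin φ₁ cos δ + cos φ₁ sin δ cos θ = (-0.6857)(0.7571) + (0.7279)(0.6533)(-0.6018) = -0.8053, so φ₂ = -53.64°.
Δλ = atan2(sin θ sin δ cos φ₁, cos δ − sin φ₁ sin φ₂) = atan2(0.3798, 0.2049) = 61.655°.
λ₂ = 45.880° + 61.655° = 107.53°.

-53.64°, 107.53°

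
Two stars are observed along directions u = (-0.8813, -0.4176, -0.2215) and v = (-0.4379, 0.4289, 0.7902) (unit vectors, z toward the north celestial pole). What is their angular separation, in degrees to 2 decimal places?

u·v = 0.0318; |u| = 1.0001, |v| = 1.0001.
cos θ = (u·v)/(|u||v|) = 0.0318, so θ = 88.18°.

88.18°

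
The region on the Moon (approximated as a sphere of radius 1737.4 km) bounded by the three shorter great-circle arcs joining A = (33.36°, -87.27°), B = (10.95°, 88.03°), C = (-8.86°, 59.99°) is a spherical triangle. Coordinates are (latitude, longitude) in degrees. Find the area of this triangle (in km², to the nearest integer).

4835559 km²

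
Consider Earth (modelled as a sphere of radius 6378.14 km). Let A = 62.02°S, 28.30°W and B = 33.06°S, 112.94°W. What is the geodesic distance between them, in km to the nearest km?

Let φ₁ = -1.0825 rad, φ₂ = -0.5770 rad, and Δλ = -1.4772 rad.
cos c = sin φ₁ sin φ₂ + cos φ₁ cos φ₂ cos Δλ = (-0.8831)(-0.5455) + (0.4692)(0.8381)(0.0934) = 0.51848,
so c = arccos(0.51848) = 1.02572 rad.
Distance = R·c = 6378.14 × 1.0257 ≈ 6542 km.

6542 km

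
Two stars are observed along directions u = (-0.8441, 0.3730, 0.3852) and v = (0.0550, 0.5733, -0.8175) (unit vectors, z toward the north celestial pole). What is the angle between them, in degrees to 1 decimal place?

u·v = -0.1475; |u| = 1.0000, |v| = 1.0000.
cos θ = (u·v)/(|u||v|) = -0.1475, so θ = 98.5°.

98.5°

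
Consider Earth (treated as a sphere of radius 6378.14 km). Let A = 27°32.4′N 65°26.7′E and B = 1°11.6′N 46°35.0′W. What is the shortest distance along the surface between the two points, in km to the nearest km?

In radians: φ₁ = 0.4807, φ₂ = 0.0208, Δλ = -112.028° = -1.9553 rad.
cos c = sin φ₁ sin φ₂ + cos φ₁ cos φ₂ cos Δλ = (0.4624)(0.0208) + (0.8867)(0.9998)(-0.3751) = -0.32286,
so c = arccos(-0.32286) = 1.89955 rad.
Distance = R·c = 6378.14 × 1.8996 ≈ 12116 km.

12116 km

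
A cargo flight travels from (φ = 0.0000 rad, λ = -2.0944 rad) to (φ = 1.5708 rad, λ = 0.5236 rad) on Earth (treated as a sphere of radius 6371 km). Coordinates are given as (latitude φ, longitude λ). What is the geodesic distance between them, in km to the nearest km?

10008 km

In radians: φ₁ = 0.0000, φ₂ = 1.5708, Δλ = 150.000° = 2.6180 rad.
Haversine: a = sin²(Δφ/2) + cos φ₁ cos φ₂ sin²(Δλ/2) = 0.5000 + (1.0000)(-0.0000)(0.9330) = 0.50000.
Central angle c = 2·arcsin(√a) = 1.57079 rad.
Distance = R·c = 6371 × 1.5708 ≈ 10008 km.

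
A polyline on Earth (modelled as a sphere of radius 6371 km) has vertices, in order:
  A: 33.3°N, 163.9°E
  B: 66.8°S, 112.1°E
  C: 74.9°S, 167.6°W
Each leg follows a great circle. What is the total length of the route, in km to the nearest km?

14760 km

Leg A→B: central angle 1.8765 rad, distance 11955.5 km.
Leg B→C: central angle 0.4401 rad, distance 2804.1 km.
Total: 11955.5 + 2804.1 ≈ 14760 km.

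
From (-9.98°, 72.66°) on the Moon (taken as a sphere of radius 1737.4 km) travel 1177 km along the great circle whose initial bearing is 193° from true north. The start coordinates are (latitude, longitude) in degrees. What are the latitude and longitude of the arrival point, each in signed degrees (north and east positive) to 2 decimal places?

Angular distance δ = d/R = 1177/1737.4 = 0.67745 rad; initial bearing θ = 3.3685 rad.
sin φ₂ = sin φ₁ cos δ + cos φ₁ sin δ cos θ = (-0.1733)(0.7792) + (0.9849)(0.6268)(-0.9744) = -0.7365, so φ₂ = -47.44°.
Δλ = atan2(sin θ sin δ cos φ₁, cos δ − sin φ₁ sin φ₂) = atan2(-0.1389, 0.6515) = -12.032°.
λ₂ = 72.660° − 12.032° = 60.63°.

-47.44°, 60.63°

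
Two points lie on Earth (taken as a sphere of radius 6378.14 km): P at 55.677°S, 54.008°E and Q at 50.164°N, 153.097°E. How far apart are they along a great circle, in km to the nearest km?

14886 km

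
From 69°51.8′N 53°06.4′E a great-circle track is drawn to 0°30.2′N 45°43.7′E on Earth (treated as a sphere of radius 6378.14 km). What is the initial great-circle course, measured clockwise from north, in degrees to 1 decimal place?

187.9°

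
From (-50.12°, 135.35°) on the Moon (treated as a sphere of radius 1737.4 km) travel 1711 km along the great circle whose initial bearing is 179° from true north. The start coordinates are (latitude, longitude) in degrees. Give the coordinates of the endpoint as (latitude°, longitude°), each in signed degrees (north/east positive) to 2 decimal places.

Angular distance δ = d/R = 1711/1737.4 = 0.98480 rad; initial bearing θ = 3.1241 rad.
sin φ₂ = sin φ₁ cos δ + cos φ₁ sin δ cos θ = (-0.7674)(0.5530) + (0.6412)(0.8332)(-0.9998) = -0.9585, so φ₂ = -73.44°.
Δλ = atan2(sin θ sin δ cos φ₁, cos δ − sin φ₁ sin φ₂) = atan2(0.0093, -0.1825) = 177.076°.
λ₂ = 135.350° + 177.076° = 312.43° → -47.57° after wrapping to (−180°, 180°].

-73.44°, -47.57°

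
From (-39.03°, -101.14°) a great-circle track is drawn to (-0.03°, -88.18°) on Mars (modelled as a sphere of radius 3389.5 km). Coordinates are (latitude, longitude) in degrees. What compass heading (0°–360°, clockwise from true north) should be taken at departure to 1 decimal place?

Δλ = 12.960° = 0.2262 rad.
y = sin Δλ · cos φ₂ = (0.2243)(1.0000) = 0.2243
x = cos φ₁ sin φ₂ − sin φ₁ cos φ₂ cos Δλ = (0.7768)(-0.0005) − (-0.6297)(1.0000)(0.9745) = 0.6133
θ = atan2(y, x) = 20.09°, so the bearing is 20.1°.

20.1°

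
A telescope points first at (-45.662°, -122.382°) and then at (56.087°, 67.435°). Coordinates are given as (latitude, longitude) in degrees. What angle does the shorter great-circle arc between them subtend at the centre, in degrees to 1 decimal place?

Let φ₁ = -0.7970 rad, φ₂ = 0.9789 rad, and Δλ = -2.9703 rad.
Haversine: a = sin²(Δφ/2) + cos φ₁ cos φ₂ sin²(Δλ/2) = 0.6018 + (0.6989)(0.5579)(0.9927) = 0.98889.
Central angle c = 2·arcsin(√a) = 2.93041 rad.
So the angular separation is 167.9°.

167.9°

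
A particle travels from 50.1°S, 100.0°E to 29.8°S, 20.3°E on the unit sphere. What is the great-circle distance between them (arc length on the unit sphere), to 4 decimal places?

1.0692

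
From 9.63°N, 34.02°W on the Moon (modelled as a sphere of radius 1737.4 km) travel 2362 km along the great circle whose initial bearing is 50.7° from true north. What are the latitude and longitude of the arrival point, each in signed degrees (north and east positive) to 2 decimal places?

40.21°, 48.22°

Angular distance δ = d/R = 2362/1737.4 = 1.35950 rad; initial bearing θ = 0.8849 rad.
sin φ₂ = sin φ₁ cos δ + cos φ₁ sin δ cos θ = (0.1673)(0.2097) + (0.9859)(0.9778)(0.6334) = 0.6457, so φ₂ = 40.21°.
Δλ = atan2(sin θ sin δ cos φ₁, cos δ − sin φ₁ sin φ₂) = atan2(0.7460, 0.1017) = 82.235°.
λ₂ = -34.020° + 82.235° = 48.22°.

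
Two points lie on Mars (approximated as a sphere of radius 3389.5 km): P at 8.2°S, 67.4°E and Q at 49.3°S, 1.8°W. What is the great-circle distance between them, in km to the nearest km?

4158 km

Let φ₁ = -0.1431 rad, φ₂ = -0.8604 rad, and Δλ = -1.2078 rad.
cos c = sin φ₁ sin φ₂ + cos φ₁ cos φ₂ cos Δλ = (-0.1426)(-0.7581) + (0.9898)(0.6521)(0.3551) = 0.33733,
so c = arccos(0.33733) = 1.22672 rad.
Distance = R·c = 3389.5 × 1.2267 ≈ 4158 km.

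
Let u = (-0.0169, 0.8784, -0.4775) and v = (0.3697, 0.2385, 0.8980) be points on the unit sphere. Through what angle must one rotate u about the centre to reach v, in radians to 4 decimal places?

1.7983 rad

u·v = -0.2255; |u| = 0.9999, |v| = 1.0000.
cos θ = (u·v)/(|u||v|) = -0.2256, so θ = 1.7983 rad.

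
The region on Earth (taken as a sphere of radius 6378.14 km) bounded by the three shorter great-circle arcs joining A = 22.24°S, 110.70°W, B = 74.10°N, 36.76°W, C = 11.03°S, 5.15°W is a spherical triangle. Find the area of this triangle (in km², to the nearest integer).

82888787 km²

Side lengths (central angles): a = 1.5258, b = 1.7428, c = 1.8691 rad; semiperimeter s = 2.5688.
By l'Huilier's theorem, tan(E/4) = √[tan(s/2) tan((s−a)/2) tan((s−b)/2) tan((s−c)/2)], giving spherical excess E = 2.0375 rad.
Area = E·R² = 2.0375 × (6378.14)² ≈ 82888787 km².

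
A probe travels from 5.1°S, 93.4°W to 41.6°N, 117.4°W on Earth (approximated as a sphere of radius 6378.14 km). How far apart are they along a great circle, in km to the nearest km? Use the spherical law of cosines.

5742 km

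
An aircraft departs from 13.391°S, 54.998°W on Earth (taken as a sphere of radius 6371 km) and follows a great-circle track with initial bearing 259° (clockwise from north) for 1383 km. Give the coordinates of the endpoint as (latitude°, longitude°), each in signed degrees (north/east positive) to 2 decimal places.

Angular distance δ = d/R = 1383/6371 = 0.21708 rad; initial bearing θ = 4.5204 rad.
sin φ₂ = sin φ₁ cos δ + cos φ₁ sin δ cos θ = (-0.2316)(0.9765) + (0.9728)(0.2154)(-0.1908) = -0.2661, so φ₂ = -15.43°.
Δλ = atan2(sin θ sin δ cos φ₁, cos δ − sin φ₁ sin φ₂) = atan2(-0.2057, 0.9149) = -12.670°.
λ₂ = -54.998° − 12.670° = -67.67°.

-15.43°, -67.67°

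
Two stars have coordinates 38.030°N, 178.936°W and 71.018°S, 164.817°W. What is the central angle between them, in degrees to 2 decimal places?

109.52°

Let φ₁ = 0.6637 rad, φ₂ = -1.2395 rad, and Δλ = 0.2464 rad.
Haversine: a = sin²(Δφ/2) + cos φ₁ cos φ₂ sin²(Δλ/2) = 0.6632 + (0.7877)(0.3253)(0.0151) = 0.66705.
Central angle c = 2·arcsin(√a) = 1.91145 rad.
So the angular separation is 109.52°.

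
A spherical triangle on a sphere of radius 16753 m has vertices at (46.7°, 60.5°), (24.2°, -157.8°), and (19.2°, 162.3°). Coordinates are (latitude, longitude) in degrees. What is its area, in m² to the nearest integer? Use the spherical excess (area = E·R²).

170060459 m²

Side lengths (central angles): a = 0.6507, b = 1.4637, c = 1.7646 rad; semiperimeter s = 1.9395.
By l'Huilier's theorem, tan(E/4) = √[tan(s/2) tan((s−a)/2) tan((s−b)/2) tan((s−c)/2)], giving spherical excess E = 0.6059 rad.
Area = E·R² = 0.6059 × (16753)² ≈ 170060459 m².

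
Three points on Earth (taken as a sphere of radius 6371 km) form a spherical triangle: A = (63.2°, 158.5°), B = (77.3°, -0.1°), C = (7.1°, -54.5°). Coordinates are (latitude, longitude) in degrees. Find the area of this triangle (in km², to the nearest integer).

18153476 km²

Side lengths (central angles): a = 1.3206, b = 1.8389, c = 0.6786 rad; semiperimeter s = 1.9191.
By l'Huilier's theorem, tan(E/4) = √[tan(s/2) tan((s−a)/2) tan((s−b)/2) tan((s−c)/2)], giving spherical excess E = 0.4472 rad.
Area = E·R² = 0.4472 × (6371)² ≈ 18153476 km².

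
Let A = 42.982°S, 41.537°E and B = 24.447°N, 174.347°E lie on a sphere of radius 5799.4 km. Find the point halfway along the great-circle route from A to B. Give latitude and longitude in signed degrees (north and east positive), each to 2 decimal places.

-21.58°, 121.94°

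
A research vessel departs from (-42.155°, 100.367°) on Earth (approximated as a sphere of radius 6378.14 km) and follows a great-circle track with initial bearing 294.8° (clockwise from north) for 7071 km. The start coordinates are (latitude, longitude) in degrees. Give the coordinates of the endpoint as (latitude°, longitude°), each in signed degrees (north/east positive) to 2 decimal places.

-1.20°, 46.00°

Angular distance δ = d/R = 7071/6378.14 = 1.10863 rad; initial bearing θ = 5.1452 rad.
sin φ₂ = sin φ₁ cos δ + cos φ₁ sin δ cos θ = (-0.6711)(0.4459) + (0.7413)(0.8951)(0.4195) = -0.0209, so φ₂ = -1.20°.
Δλ = atan2(sin θ sin δ cos φ₁, cos δ − sin φ₁ sin φ₂) = atan2(-0.6024, 0.4318) = -54.362°.
λ₂ = 100.367° − 54.362° = 46.00°.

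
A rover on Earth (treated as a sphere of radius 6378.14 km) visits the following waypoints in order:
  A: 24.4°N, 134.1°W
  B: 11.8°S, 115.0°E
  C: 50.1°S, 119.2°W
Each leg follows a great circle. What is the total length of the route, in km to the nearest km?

24032 km

Leg A→B: central angle 1.9850 rad, distance 12660.8 km.
Leg B→C: central angle 1.7828 rad, distance 11370.9 km.
Total: 12660.8 + 11370.9 ≈ 24032 km.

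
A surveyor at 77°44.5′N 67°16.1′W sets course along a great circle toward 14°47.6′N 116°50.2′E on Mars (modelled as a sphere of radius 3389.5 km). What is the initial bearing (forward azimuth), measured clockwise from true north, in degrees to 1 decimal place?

356.0°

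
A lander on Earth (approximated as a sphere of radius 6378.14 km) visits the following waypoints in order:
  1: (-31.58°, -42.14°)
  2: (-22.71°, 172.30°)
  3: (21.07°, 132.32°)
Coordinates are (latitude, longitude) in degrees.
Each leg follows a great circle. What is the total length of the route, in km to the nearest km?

19492 km

Leg 1→2: central angle 2.0330 rad, distance 12966.9 km.
Leg 2→3: central angle 1.0230 rad, distance 6524.8 km.
Total: 12966.9 + 6524.8 ≈ 19492 km.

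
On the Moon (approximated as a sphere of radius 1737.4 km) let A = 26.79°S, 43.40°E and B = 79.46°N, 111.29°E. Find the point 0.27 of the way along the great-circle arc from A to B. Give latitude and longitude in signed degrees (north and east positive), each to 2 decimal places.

3.13°, 48.72°

Central angle δ = 1.9624 rad. Interpolating on the sphere with fraction f = 0.27:
P = [sin((1−f)δ)·A + sin(fδ)·B] / sin δ = 1.0716·A + 0.5468·B in Cartesian coordinates,
giving P = (0.6587, 0.7504, 0.0546), i.e. latitude 3.13°, longitude 48.72°.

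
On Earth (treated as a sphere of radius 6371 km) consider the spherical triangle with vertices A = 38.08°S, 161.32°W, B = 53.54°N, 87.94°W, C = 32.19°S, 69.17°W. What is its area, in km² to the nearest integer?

Side lengths (central angles): a = 1.5231, b = 1.2624, c = 1.9415 rad; semiperimeter s = 2.3634.
By l'Huilier's theorem, tan(E/4) = √[tan(s/2) tan((s−a)/2) tan((s−b)/2) tan((s−c)/2)], giving spherical excess E = 1.4474 rad.
Area = E·R² = 1.4474 × (6371)² ≈ 58751141 km².

58751141 km²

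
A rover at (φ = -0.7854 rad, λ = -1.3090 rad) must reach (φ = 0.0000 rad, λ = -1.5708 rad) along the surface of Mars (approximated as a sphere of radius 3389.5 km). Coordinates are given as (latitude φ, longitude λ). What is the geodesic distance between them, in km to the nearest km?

2776 km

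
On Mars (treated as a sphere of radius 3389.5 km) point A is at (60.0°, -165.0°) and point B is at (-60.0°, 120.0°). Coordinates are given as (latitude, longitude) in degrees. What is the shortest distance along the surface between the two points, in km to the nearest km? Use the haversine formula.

In radians: φ₁ = 1.0472, φ₂ = -1.0472, Δλ = -75.000° = -1.3090 rad.
Haversine: a = sin²(Δφ/2) + cos φ₁ cos φ₂ sin²(Δλ/2) = 0.7500 + (0.5000)(0.5000)(0.3706) = 0.84265.
Central angle c = 2·arcsin(√a) = 2.32581 rad.
Distance = R·c = 3389.5 × 2.3258 ≈ 7883 km.

7883 km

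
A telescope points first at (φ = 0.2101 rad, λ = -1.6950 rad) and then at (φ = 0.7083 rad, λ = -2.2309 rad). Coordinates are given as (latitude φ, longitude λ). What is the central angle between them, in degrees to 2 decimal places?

39.26°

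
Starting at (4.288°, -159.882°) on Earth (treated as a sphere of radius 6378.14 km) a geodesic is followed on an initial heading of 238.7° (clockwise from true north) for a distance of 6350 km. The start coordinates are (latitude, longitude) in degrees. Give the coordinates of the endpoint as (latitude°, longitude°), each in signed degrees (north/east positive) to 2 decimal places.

Angular distance δ = d/R = 6350/6378.14 = 0.99559 rad; initial bearing θ = 4.1661 rad.
sin φ₂ = sin φ₁ cos δ + cos φ₁ sin δ cos θ = (0.0748)(0.5440) + (0.9972)(0.8391)(-0.5195) = -0.3940, so φ₂ = -23.20°.
Δλ = atan2(sin θ sin δ cos φ₁, cos δ − sin φ₁ sin φ₂) = atan2(-0.7150, 0.5735) = -51.267°.
λ₂ = -159.882° − 51.267° = -211.15° → 148.85° after wrapping to (−180°, 180°].

-23.20°, 148.85°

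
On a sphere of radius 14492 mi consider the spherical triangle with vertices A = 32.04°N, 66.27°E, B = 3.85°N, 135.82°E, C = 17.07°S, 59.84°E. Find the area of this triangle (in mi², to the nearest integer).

132863804 mi²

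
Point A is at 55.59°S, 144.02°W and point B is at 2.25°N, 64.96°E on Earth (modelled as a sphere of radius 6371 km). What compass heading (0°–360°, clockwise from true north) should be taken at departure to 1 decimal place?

Δλ = -151.020° = -2.6358 rad.
y = sin Δλ · cos φ₂ = (-0.4845)(0.9992) = -0.4841
x = cos φ₁ sin φ₂ − sin φ₁ cos φ₂ cos Δλ = (0.5651)(0.0393) − (-0.8250)(0.9992)(-0.8748) = -0.6990
θ = atan2(y, x) = -145.29°; adding 360° gives 214.7°.

214.7°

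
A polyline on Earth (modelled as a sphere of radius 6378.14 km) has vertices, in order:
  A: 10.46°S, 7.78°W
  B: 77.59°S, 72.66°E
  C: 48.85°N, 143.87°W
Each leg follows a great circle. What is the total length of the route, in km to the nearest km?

Leg A→B: central angle 1.3568 rad, distance 8653.6 km.
Leg B→C: central angle 2.5849 rad, distance 16487.1 km.
Total: 8653.6 + 16487.1 ≈ 25141 km.

25141 km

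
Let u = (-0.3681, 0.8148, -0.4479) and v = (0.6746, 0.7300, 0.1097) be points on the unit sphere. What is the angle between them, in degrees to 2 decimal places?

72.70°

u·v = 0.2973; |u| = 1.0000, |v| = 1.0000.
cos θ = (u·v)/(|u||v|) = 0.2973, so θ = 72.70°.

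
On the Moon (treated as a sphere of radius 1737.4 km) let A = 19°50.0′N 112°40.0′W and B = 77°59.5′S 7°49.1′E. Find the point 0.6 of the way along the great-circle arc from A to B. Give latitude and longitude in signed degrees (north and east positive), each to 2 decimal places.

-47.97°, -96.55°

The central angle between A and B is δ = 2.0166 rad.
With f = 0.6, the slerp weights are sin((1−f)δ)/sin δ = 0.8001 and sin(fδ)/sin δ = 1.0369.
Weighted sum of the unit vectors: (0.8001)·(-0.3625,-0.8680,0.3393) + (1.0369)·(0.2061,0.0283,-0.9781) = (-0.0763, -0.6652, -0.7428).
Converting back: φ = atan2(z, √(x²+y²)) = -47.97°, λ = atan2(y, x) = -96.55°.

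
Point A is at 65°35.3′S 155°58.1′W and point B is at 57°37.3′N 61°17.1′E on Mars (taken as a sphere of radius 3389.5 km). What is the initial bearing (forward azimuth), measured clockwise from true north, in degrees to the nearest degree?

263°

Δλ = -142.747° = -2.4914 rad.
y = sin Δλ · cos φ₂ = (-0.6053)(0.5355) = -0.3242
x = cos φ₁ sin φ₂ − sin φ₁ cos φ₂ cos Δλ = (0.4133)(0.8445) − (-0.9106)(0.5355)(-0.7960) = -0.0391
θ = atan2(y, x) = -96.88°; adding 360° gives 263°.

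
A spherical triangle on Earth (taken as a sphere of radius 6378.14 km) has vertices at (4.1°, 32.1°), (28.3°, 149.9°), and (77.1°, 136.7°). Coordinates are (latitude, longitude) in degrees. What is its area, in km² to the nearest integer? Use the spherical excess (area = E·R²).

38035005 km²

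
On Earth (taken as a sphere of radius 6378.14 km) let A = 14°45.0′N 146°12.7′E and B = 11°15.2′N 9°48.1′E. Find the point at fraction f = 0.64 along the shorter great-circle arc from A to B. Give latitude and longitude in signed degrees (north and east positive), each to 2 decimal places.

29.44°, 56.06°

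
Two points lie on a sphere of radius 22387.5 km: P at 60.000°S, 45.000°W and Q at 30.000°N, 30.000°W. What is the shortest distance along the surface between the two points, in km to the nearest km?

In radians: φ₁ = -1.0472, φ₂ = 0.5236, Δλ = 15.000° = 0.2618 rad.
cos c = sin φ₁ sin φ₂ + cos φ₁ cos φ₂ cos Δλ = (-0.8660)(0.5000) + (0.5000)(0.8660)(0.9659) = -0.01475,
so c = arccos(-0.01475) = 1.58555 rad.
Distance = R·c = 22387.5 × 1.5856 ≈ 35497 km.

35497 km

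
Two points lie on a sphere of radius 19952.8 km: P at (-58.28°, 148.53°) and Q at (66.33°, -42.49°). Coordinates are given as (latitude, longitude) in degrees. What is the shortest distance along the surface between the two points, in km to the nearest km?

59371 km

Let φ₁ = -1.0172 rad, φ₂ = 1.1577 rad, and Δλ = 2.9493 rad.
cos c = sin φ₁ sin φ₂ + cos φ₁ cos φ₂ cos Δλ = (-0.8506)(0.9159) + (0.5258)(0.4015)(-0.9816) = -0.98625,
so c = arccos(-0.98625) = 2.97560 rad.
Distance = R·c = 19952.8 × 2.9756 ≈ 59371 km.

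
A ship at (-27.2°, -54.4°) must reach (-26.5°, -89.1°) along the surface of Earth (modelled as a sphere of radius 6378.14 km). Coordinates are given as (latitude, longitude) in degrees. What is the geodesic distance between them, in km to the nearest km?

In radians: φ₁ = -0.4747, φ₂ = -0.4625, Δλ = -34.700° = -0.6056 rad.
cos c = sin φ₁ sin φ₂ + cos φ₁ cos φ₂ cos Δλ = (-0.4571)(-0.4462) + (0.8894)(0.8949)(0.8221) = 0.85836,
so c = arccos(0.85836) = 0.53874 rad.
Distance = R·c = 6378.14 × 0.5387 ≈ 3436 km.

3436 km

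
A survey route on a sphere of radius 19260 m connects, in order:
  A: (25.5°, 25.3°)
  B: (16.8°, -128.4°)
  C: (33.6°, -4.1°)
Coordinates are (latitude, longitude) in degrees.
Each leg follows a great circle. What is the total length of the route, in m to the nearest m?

79795 m

Leg A→B: central angle 2.2786 rad, distance 43886.4 m.
Leg B→C: central angle 1.8644 rad, distance 35908.1 m.
Total: 43886.4 + 35908.1 ≈ 79795 m.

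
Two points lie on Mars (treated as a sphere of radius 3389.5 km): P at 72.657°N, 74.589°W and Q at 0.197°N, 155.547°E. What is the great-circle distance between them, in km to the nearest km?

With latitudes φ₁ = 72.657°, φ₂ = 0.197° and longitude difference Δλ = -129.864°:
Haversine: a = sin²(Δφ/2) + cos φ₁ cos φ₂ sin²(Δλ/2) = 0.3493 + (0.2981)(1.0000)(0.8205) = 0.59389.
Central angle c = 2·arcsin(√a) = 1.75970 rad.
Distance = R·c = 3389.5 × 1.7597 ≈ 5965 km.

5965 km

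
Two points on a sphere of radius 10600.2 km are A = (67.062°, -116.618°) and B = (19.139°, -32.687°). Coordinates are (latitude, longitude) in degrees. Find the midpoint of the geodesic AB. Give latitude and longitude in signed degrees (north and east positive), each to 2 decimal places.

The central angle between A and B is δ = 1.2230 rad.
With f = 0.5, the slerp weights are sin((1−f)δ)/sin δ = 0.6107 and sin(fδ)/sin δ = 0.6107.
Weighted sum of the unit vectors: (0.6107)·(-0.1746,-0.3484,0.9209) + (0.6107)·(0.7951,-0.5102,0.3279) = (0.3789, -0.5243, 0.7626).
Converting back: φ = atan2(z, √(x²+y²)) = 49.69°, λ = atan2(y, x) = -54.15°.

49.69°, -54.15°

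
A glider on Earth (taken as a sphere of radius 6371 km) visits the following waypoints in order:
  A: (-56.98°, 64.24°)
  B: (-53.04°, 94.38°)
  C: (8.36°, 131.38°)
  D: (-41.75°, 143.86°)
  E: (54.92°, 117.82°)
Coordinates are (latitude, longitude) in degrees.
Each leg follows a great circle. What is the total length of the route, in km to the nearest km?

Leg A→B: central angle 0.3067 rad, distance 1953.9 km.
Leg B→C: central angle 1.2037 rad, distance 7668.8 km.
Leg C→D: central angle 0.8971 rad, distance 5715.5 km.
Leg D→E: central angle 1.7312 rad, distance 11029.2 km.
Total: 1953.9 + 7668.8 + 5715.5 + 11029.2 ≈ 26367 km.

26367 km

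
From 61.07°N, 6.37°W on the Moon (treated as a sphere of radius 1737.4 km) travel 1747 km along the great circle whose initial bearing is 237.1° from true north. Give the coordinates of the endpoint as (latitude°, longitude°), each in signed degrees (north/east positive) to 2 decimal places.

14.30°, -53.40°

Angular distance δ = d/R = 1747/1737.4 = 1.00553 rad; initial bearing θ = 4.1382 rad.
sin φ₂ = sin φ₁ cos δ + cos φ₁ sin δ cos θ = (0.8752)(0.5356) + (0.4837)(0.8444)(-0.5432) = 0.2469, so φ₂ = 14.30°.
Δλ = atan2(sin θ sin δ cos φ₁, cos δ − sin φ₁ sin φ₂) = atan2(-0.3430, 0.3195) = -47.026°.
λ₂ = -6.370° − 47.026° = -53.40°.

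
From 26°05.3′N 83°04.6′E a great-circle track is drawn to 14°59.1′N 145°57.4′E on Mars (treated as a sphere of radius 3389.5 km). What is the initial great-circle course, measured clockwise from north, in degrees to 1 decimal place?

Δλ = 62.880° = 1.0975 rad.
y = sin Δλ · cos φ₂ = (0.8901)(0.9660) = 0.8598
x = cos φ₁ sin φ₂ − sin φ₁ cos φ₂ cos Δλ = (0.8981)(0.2586) − (0.4398)(0.9660)(0.4559) = 0.0386
θ = atan2(y, x) = 87.43°, so the bearing is 87.4°.

87.4°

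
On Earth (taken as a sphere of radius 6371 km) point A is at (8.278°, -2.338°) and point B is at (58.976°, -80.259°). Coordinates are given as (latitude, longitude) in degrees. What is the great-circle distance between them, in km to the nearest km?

8528 km

In radians: φ₁ = 0.1445, φ₂ = 1.0293, Δλ = -77.921° = -1.3600 rad.
cos c = sin φ₁ sin φ₂ + cos φ₁ cos φ₂ cos Δλ = (0.1440)(0.8570) + (0.9896)(0.5154)(0.2093) = 0.23011,
so c = arccos(0.23011) = 1.33861 rad.
Distance = R·c = 6371 × 1.3386 ≈ 8528 km.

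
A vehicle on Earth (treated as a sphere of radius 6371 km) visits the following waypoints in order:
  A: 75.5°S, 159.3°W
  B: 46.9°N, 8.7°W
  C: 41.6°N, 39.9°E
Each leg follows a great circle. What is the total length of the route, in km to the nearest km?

Leg A→B: central angle 2.5982 rad, distance 16553.0 km.
Leg B→C: central angle 0.6047 rad, distance 3852.6 km.
Total: 16553.0 + 3852.6 ≈ 20406 km.

20406 km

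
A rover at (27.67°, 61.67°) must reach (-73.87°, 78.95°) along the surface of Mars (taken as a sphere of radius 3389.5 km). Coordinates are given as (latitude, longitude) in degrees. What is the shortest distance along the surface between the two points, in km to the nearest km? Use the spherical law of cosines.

With latitudes φ₁ = 27.670°, φ₂ = -73.870° and longitude difference Δλ = 17.280°:
cos c = sin φ₁ sin φ₂ + cos φ₁ cos φ₂ cos Δλ = (0.4644)(-0.9606) + (0.8856)(0.2778)(0.9549) = -0.21116,
so c = arccos(-0.21116) = 1.78356 rad.
Distance = R·c = 3389.5 × 1.7836 ≈ 6045 km.

6045 km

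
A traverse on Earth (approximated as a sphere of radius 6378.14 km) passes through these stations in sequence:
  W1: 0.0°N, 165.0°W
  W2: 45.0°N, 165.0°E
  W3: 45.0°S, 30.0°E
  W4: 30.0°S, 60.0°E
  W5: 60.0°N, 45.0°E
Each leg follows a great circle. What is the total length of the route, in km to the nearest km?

35574 km

Leg W1→W2: central angle 0.9117 rad, distance 5815.2 km.
Leg W2→W3: central angle 2.5936 rad, distance 16542.1 km.
Leg W3→W4: central angle 0.4867 rad, distance 3104.2 km.
Leg W4→W5: central angle 1.5856 rad, distance 10112.9 km.
Total: 5815.2 + 16542.1 + 3104.2 + 10112.9 ≈ 35574 km.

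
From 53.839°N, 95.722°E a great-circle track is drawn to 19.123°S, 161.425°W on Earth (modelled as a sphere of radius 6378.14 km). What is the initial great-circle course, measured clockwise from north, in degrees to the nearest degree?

91°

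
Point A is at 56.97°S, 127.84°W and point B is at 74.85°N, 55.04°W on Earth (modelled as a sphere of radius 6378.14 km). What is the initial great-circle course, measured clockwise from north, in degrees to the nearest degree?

23°

With φ₁ = -0.9943, φ₂ = 1.3064, Δλ = 1.2706 rad, the forward-azimuth formula gives
θ = atan2( sin Δλ cos φ₂ , cos φ₁ sin φ₂ − sin φ₁ cos φ₂ cos Δλ ) = atan2(0.2497, 0.5909) = 22.90°.
So the initial bearing is 23°.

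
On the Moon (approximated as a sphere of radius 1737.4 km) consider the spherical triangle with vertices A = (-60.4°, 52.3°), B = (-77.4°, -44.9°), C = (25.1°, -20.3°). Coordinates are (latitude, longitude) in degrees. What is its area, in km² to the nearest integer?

2248065 km²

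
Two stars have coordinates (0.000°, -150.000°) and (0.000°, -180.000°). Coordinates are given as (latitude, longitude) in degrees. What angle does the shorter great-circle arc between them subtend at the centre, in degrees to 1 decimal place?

With latitudes φ₁ = 0.000°, φ₂ = 0.000° and longitude difference Δλ = -30.000°:
cos c = sin φ₁ sin φ₂ + cos φ₁ cos φ₂ cos Δλ = (0.0000)(0.0000) + (1.0000)(1.0000)(0.8660) = 0.86603,
so c = arccos(0.86603) = 0.52360 rad.
So the angular separation is 30.0°.

30.0°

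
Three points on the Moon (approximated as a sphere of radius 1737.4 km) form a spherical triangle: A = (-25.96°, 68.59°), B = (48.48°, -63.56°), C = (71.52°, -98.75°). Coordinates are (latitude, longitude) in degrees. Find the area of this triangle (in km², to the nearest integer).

Side lengths (central angles): a = 0.4911, b = 2.3368, c = 2.3858 rad; semiperimeter s = 2.6068.
By l'Huilier's theorem, tan(E/4) = √[tan(s/2) tan((s−a)/2) tan((s−b)/2) tan((s−c)/2)], giving spherical excess E = 1.2118 rad.
Area = E·R² = 1.2118 × (1737.4)² ≈ 3657792 km².

3657792 km²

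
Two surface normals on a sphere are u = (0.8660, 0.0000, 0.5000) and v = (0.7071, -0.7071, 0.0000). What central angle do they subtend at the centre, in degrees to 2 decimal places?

u·v = 0.6123; |u| = 1.0000, |v| = 1.0000.
cos θ = (u·v)/(|u||v|) = 0.6124, so θ = 52.24°.

52.24°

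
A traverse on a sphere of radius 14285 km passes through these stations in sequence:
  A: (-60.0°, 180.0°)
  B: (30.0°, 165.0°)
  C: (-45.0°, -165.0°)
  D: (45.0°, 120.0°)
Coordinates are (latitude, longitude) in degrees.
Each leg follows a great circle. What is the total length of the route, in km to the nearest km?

70412 km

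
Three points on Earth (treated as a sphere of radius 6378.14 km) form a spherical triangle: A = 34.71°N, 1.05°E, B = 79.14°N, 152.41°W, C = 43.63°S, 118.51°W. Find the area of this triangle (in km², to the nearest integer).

105343373 km²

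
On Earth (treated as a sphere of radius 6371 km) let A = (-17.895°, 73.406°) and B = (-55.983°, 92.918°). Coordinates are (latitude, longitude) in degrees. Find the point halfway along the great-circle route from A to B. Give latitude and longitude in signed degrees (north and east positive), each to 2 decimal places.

-37.31°, 80.61°

Central angle δ = 0.7129 rad. Interpolating on the sphere with fraction f = 0.5:
P = [sin((1−f)δ)·A + sin(fδ)·B] / sin δ = 0.5335·A + 0.5335·B in Cartesian coordinates,
giving P = (0.1298, 0.7847, -0.6062), i.e. latitude -37.31°, longitude 80.61°.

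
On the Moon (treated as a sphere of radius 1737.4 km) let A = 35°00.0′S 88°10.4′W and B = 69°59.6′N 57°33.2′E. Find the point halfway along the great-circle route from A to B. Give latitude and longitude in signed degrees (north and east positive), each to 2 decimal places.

32.71°, -68.42°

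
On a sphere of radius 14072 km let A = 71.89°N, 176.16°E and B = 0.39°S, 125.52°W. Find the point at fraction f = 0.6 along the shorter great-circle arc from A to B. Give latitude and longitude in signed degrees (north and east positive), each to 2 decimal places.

Central angle δ = 1.4134 rad. Interpolating on the sphere with fraction f = 0.6:
P = [sin((1−f)δ)·A + sin(fδ)·B] / sin δ = 0.5424·A + 0.7594·B in Cartesian coordinates,
giving P = (-0.6094, -0.6068, 0.5104), i.e. latitude 30.69°, longitude -135.12°.

30.69°, -135.12°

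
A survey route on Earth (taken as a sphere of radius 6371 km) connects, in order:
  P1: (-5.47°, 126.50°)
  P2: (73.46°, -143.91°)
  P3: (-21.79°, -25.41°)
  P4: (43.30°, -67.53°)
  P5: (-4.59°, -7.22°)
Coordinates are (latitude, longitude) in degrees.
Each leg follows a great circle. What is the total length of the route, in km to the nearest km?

Leg P1→P2: central angle 1.6603 rad, distance 10577.6 km.
Leg P2→P3: central angle 2.0737 rad, distance 13211.6 km.
Leg P3→P4: central angle 1.3216 rad, distance 8419.6 km.
Leg P4→P5: central angle 1.2615 rad, distance 8036.7 km.
Total: 10577.6 + 13211.6 + 8419.6 + 8036.7 ≈ 40246 km.

40246 km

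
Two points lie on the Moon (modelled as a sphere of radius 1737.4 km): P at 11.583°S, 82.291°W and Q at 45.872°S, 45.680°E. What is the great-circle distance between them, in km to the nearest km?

3214 km

In radians: φ₁ = -0.2022, φ₂ = -0.8006, Δλ = 127.971° = 2.2335 rad.
cos c = sin φ₁ sin φ₂ + cos φ₁ cos φ₂ cos Δλ = (-0.2008)(-0.7178) + (0.9796)(0.6963)(-0.6153) = -0.27554,
so c = arccos(-0.27554) = 1.84995 rad.
Distance = R·c = 1737.4 × 1.8499 ≈ 3214 km.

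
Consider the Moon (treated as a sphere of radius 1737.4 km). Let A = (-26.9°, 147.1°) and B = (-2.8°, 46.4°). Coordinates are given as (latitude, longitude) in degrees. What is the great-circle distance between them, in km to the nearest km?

Let φ₁ = -0.4695 rad, φ₂ = -0.0489 rad, and Δλ = -1.7575 rad.
Haversine: a = sin²(Δφ/2) + cos φ₁ cos φ₂ sin²(Δλ/2) = 0.0436 + (0.8918)(0.9988)(0.5928) = 0.57164.
Central angle c = 2·arcsin(√a) = 1.71457 rad.
Distance = R·c = 1737.4 × 1.7146 ≈ 2979 km.

2979 km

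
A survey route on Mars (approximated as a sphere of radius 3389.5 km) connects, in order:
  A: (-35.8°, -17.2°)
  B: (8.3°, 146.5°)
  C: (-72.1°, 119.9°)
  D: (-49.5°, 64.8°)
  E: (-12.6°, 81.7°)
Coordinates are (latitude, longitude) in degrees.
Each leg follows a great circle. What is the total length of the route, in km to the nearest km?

17956 km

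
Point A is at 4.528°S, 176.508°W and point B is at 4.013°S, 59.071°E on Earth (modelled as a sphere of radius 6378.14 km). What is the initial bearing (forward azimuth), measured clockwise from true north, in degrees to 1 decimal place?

Δλ = -124.421° = -2.1716 rad.
y = sin Δλ · cos φ₂ = (-0.8249)(0.9975) = -0.8229
x = cos φ₁ sin φ₂ − sin φ₁ cos φ₂ cos Δλ = (0.9969)(-0.0700) − (-0.0789)(0.9975)(-0.5653) = -0.1143
θ = atan2(y, x) = -97.91°; adding 360° gives 262.1°.

262.1°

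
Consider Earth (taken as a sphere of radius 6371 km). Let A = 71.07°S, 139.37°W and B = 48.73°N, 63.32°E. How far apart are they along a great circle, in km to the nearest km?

With latitudes φ₁ = -71.070°, φ₂ = 48.730° and longitude difference Δλ = -157.310°:
Haversine: a = sin²(Δφ/2) + cos φ₁ cos φ₂ sin²(Δλ/2) = 0.7485 + (0.3244)(0.6596)(0.9613) = 0.95419.
Central angle c = 2·arcsin(√a) = 2.71020 rad.
Distance = R·c = 6371 × 2.7102 ≈ 17267 km.

17267 km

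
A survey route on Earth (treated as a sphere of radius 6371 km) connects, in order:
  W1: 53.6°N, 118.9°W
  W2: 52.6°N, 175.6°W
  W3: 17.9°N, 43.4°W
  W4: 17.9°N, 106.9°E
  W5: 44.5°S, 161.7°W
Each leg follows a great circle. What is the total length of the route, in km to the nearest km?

40991 km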